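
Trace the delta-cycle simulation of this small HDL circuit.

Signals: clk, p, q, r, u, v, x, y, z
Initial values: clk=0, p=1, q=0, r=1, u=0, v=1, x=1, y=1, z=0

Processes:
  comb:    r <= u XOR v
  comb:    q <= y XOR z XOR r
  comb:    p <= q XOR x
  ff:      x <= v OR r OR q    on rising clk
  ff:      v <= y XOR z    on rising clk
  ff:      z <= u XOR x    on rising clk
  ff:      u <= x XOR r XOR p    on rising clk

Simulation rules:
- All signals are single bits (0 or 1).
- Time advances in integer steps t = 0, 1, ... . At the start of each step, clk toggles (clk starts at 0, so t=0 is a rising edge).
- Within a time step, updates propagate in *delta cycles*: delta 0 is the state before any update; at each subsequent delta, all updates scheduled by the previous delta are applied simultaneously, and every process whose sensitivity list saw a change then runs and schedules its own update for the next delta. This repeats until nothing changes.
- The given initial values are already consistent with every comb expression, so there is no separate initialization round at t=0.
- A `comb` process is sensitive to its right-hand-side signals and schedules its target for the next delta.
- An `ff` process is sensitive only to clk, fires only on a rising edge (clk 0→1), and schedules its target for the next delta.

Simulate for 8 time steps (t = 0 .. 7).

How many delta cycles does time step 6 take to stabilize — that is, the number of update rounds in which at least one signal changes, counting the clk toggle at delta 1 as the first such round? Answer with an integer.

4

t=0 Δ0: q=0 z=0 x=1 r=1 u=0 clk=0 v=1 y=1 p=1
  Δ1: clk:0→1
  Δ2: z:0→1, u:0→1
  Δ3: q:0→1, r:1→0
  Δ4: q:1→0, p:1→0
  Δ5: p:0→1
  (5Δ to stable)
t=1 Δ0: q=0 z=1 x=1 r=0 u=1 clk=1 v=1 y=1 p=1
  Δ1: clk:1→0
  (1Δ to stable)
t=2 Δ0: q=0 z=1 x=1 r=0 u=1 clk=0 v=1 y=1 p=1
  Δ1: clk:0→1
  Δ2: z:1→0, u:1→0, v:1→0
  Δ3: q:0→1
  Δ4: p:1→0
  (4Δ to stable)
t=3 Δ0: q=1 z=0 x=1 r=0 u=0 clk=1 v=0 y=1 p=0
  Δ1: clk:1→0
  (1Δ to stable)
t=4 Δ0: q=1 z=0 x=1 r=0 u=0 clk=0 v=0 y=1 p=0
  Δ1: clk:0→1
  Δ2: z:0→1, u:0→1, v:0→1
  Δ3: q:1→0
  Δ4: p:0→1
  (4Δ to stable)
t=5 Δ0: q=0 z=1 x=1 r=0 u=1 clk=1 v=1 y=1 p=1
  Δ1: clk:1→0
  (1Δ to stable)
t=6 Δ0: q=0 z=1 x=1 r=0 u=1 clk=0 v=1 y=1 p=1
  Δ1: clk:0→1
  Δ2: z:1→0, u:1→0, v:1→0
  Δ3: q:0→1
  Δ4: p:1→0
  (4Δ to stable)
t=7 Δ0: q=1 z=0 x=1 r=0 u=0 clk=1 v=0 y=1 p=0
  Δ1: clk:1→0
  (1Δ to stable)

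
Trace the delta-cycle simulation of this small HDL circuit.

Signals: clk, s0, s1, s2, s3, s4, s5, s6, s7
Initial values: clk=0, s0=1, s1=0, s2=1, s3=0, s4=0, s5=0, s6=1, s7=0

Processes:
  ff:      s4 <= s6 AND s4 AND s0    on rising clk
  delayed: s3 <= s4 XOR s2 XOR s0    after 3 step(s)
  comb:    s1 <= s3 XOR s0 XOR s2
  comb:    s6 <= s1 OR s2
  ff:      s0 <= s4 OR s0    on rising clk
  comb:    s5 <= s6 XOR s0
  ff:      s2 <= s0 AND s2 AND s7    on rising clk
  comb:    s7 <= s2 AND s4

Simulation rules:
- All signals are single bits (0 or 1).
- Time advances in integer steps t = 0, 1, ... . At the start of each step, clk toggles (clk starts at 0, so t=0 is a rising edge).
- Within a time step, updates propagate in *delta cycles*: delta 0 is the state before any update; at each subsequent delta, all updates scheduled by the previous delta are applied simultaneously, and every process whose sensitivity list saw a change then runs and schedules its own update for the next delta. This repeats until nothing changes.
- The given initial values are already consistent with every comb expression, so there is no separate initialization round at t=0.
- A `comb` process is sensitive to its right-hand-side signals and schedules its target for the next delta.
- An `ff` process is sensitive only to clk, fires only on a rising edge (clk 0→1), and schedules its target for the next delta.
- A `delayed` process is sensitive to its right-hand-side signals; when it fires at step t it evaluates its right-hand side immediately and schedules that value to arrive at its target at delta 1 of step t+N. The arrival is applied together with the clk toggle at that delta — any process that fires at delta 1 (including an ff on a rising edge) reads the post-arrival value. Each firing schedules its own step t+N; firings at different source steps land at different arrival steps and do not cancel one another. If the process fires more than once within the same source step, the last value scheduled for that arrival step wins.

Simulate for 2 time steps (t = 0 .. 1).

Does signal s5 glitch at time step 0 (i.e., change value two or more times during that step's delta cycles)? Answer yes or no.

t0.Δ0 s3=0 s2=1 s7=0 s6=1 s0=1 clk=0 s1=0 s5=0 s4=0
t0.Δ1 s3=0 s2=1 s7=0 s6=1 s0=1 clk=1 s1=0 s5=0 s4=0
t0.Δ2 s3=0 s2=0 s7=0 s6=1 s0=1 clk=1 s1=0 s5=0 s4=0
t0.Δ3 s3=0 s2=0 s7=0 s6=0 s0=1 clk=1 s1=1 s5=0 s4=0
t0.Δ4 s3=0 s2=0 s7=0 s6=1 s0=1 clk=1 s1=1 s5=1 s4=0
t0.Δ5 s3=0 s2=0 s7=0 s6=1 s0=1 clk=1 s1=1 s5=0 s4=0
t1.Δ0 s3=0 s2=0 s7=0 s6=1 s0=1 clk=1 s1=1 s5=0 s4=0
t1.Δ1 s3=0 s2=0 s7=0 s6=1 s0=1 clk=0 s1=1 s5=0 s4=0

yes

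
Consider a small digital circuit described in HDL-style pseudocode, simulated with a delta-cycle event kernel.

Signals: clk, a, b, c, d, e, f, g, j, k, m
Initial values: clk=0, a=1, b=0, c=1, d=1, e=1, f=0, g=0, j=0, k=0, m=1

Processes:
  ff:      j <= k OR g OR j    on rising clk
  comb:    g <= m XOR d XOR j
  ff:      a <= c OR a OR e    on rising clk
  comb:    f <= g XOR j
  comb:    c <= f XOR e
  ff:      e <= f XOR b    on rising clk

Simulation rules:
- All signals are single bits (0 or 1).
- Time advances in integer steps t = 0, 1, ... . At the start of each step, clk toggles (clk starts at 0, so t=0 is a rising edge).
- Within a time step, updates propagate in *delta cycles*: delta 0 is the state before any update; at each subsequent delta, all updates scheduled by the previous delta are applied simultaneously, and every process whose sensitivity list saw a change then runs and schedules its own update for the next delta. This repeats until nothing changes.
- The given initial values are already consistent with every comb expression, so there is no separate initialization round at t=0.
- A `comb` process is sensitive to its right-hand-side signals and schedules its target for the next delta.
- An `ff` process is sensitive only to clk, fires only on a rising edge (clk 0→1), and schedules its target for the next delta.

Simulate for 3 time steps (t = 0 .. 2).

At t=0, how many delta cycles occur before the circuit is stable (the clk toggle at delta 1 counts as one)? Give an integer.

3

t=0 Δ0: c=1 a=1 g=0 f=0 d=1 e=1 j=0 k=0 clk=0 m=1 b=0
  Δ1: clk:0→1
  Δ2: e:1→0
  Δ3: c:1→0
  (3Δ to stable)
t=1 Δ0: c=0 a=1 g=0 f=0 d=1 e=0 j=0 k=0 clk=1 m=1 b=0
  Δ1: clk:1→0
  (1Δ to stable)
t=2 Δ0: c=0 a=1 g=0 f=0 d=1 e=0 j=0 k=0 clk=0 m=1 b=0
  Δ1: clk:0→1
  (1Δ to stable)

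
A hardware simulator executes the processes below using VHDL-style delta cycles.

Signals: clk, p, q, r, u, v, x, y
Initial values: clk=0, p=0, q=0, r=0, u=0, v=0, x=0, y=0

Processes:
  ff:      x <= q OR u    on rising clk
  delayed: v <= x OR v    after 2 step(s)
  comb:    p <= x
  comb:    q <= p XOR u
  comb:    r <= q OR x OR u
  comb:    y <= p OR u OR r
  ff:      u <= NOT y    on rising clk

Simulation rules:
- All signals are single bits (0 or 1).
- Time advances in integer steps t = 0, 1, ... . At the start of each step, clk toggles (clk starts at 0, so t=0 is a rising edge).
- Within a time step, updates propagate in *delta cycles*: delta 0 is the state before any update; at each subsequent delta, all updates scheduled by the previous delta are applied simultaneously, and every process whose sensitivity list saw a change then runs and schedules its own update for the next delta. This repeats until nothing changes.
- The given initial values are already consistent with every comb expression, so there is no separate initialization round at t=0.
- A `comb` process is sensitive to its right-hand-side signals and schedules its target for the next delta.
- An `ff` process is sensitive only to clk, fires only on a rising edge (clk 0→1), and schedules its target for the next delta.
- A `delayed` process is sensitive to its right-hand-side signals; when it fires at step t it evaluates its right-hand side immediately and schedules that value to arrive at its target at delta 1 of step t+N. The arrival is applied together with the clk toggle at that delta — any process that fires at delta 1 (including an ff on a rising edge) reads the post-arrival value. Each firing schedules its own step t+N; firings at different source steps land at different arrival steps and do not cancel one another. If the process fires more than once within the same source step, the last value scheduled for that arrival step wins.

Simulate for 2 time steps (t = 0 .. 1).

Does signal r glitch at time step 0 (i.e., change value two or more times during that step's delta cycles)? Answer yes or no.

t=0 Δ0: x=0 u=0 p=0 clk=0 q=0 v=0 y=0 r=0
  Δ1: clk:0→1
  Δ2: u:0→1
  Δ3: q:0→1, y:0→1, r:0→1
  (3Δ to stable)
t=1 Δ0: x=0 u=1 p=0 clk=1 q=1 v=0 y=1 r=1
  Δ1: clk:1→0
  (1Δ to stable)

no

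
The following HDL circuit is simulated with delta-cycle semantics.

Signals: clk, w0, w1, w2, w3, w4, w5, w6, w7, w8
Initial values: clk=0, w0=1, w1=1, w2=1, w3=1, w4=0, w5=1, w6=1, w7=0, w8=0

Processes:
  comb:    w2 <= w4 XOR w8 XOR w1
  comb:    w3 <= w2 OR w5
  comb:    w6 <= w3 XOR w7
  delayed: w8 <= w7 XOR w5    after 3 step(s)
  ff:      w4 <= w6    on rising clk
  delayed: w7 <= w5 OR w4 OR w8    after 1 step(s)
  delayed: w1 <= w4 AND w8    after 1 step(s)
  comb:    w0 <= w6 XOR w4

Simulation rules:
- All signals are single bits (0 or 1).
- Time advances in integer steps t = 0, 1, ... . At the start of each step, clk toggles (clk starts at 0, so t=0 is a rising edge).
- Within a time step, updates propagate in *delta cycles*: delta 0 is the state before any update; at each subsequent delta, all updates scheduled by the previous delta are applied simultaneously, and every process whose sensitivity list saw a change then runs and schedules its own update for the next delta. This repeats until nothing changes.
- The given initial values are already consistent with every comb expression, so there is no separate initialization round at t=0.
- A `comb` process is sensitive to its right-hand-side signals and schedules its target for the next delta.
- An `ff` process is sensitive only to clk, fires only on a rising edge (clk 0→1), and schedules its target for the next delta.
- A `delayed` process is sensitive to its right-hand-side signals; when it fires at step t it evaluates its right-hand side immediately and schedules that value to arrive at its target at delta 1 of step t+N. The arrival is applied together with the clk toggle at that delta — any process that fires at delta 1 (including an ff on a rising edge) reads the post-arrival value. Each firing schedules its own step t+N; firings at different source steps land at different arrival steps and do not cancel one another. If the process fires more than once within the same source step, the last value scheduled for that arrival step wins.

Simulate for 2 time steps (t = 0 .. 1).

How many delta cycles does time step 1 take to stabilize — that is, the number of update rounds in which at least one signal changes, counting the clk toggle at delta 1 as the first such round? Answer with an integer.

t=0 Δ0: clk=0 w7=0 w2=1 w1=1 w0=1 w3=1 w4=0 w5=1 w6=1 w8=0
  Δ1: clk:0→1
  Δ2: w4:0→1
  Δ3: w2:1→0, w0:1→0
  (3Δ to stable)
t=1 Δ0: clk=1 w7=0 w2=0 w1=1 w0=0 w3=1 w4=1 w5=1 w6=1 w8=0
  Δ1: clk:1→0, w7:0→1, w1:1→0
  Δ2: w2:0→1, w6:1→0
  Δ3: w0:0→1
  (3Δ to stable)

3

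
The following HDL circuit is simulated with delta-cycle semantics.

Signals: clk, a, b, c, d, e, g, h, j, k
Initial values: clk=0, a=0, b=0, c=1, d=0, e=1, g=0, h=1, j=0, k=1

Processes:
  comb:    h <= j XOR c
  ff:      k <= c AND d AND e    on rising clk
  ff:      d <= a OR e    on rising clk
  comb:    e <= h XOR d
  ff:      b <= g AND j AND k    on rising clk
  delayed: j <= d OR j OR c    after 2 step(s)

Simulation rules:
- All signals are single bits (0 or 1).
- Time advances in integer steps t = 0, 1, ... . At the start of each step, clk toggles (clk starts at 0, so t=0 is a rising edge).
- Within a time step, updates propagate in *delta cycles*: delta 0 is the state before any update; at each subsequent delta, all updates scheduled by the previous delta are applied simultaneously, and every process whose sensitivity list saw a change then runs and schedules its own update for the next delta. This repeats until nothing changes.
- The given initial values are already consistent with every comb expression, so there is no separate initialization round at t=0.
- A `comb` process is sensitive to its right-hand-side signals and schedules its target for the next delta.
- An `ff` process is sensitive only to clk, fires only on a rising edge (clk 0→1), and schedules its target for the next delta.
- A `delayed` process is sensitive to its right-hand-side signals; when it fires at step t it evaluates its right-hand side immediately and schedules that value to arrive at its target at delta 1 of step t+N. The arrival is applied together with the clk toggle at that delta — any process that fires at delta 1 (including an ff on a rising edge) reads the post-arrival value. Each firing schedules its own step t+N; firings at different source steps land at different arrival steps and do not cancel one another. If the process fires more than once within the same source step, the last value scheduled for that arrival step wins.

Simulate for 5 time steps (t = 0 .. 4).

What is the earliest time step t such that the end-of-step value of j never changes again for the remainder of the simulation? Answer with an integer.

2

t0.Δ0 b=0 k=1 a=0 clk=0 g=0 d=0 c=1 e=1 j=0 h=1
t0.Δ1 b=0 k=1 a=0 clk=1 g=0 d=0 c=1 e=1 j=0 h=1
t0.Δ2 b=0 k=0 a=0 clk=1 g=0 d=1 c=1 e=1 j=0 h=1
t0.Δ3 b=0 k=0 a=0 clk=1 g=0 d=1 c=1 e=0 j=0 h=1
t1.Δ0 b=0 k=0 a=0 clk=1 g=0 d=1 c=1 e=0 j=0 h=1
t1.Δ1 b=0 k=0 a=0 clk=0 g=0 d=1 c=1 e=0 j=0 h=1
t2.Δ0 b=0 k=0 a=0 clk=0 g=0 d=1 c=1 e=0 j=0 h=1
t2.Δ1 b=0 k=0 a=0 clk=1 g=0 d=1 c=1 e=0 j=1 h=1
t2.Δ2 b=0 k=0 a=0 clk=1 g=0 d=0 c=1 e=0 j=1 h=0
t3.Δ0 b=0 k=0 a=0 clk=1 g=0 d=0 c=1 e=0 j=1 h=0
t3.Δ1 b=0 k=0 a=0 clk=0 g=0 d=0 c=1 e=0 j=1 h=0
t4.Δ0 b=0 k=0 a=0 clk=0 g=0 d=0 c=1 e=0 j=1 h=0
t4.Δ1 b=0 k=0 a=0 clk=1 g=0 d=0 c=1 e=0 j=1 h=0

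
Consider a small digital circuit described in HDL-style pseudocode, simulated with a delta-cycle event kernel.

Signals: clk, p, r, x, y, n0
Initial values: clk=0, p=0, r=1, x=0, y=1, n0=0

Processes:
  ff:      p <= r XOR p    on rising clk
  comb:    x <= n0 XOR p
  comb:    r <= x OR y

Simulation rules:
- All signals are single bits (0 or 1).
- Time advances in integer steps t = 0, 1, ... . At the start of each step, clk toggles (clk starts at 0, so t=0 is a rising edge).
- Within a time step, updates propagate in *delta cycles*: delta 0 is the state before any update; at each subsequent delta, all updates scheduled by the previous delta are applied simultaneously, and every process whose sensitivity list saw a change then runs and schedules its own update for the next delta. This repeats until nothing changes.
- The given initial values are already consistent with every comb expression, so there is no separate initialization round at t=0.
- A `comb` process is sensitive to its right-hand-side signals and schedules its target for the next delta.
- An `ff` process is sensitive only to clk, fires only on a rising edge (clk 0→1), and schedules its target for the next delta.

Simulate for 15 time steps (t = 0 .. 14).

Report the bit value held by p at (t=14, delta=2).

[bits: x,n0,r,y,clk,p]
t=0: Δ0=001100 Δ1=001110 Δ2=001111 Δ3=101111 | 3Δ
t=1: Δ0=101111 Δ1=101101 | 1Δ
t=2: Δ0=101101 Δ1=101111 Δ2=101110 Δ3=001110 | 3Δ
t=3: Δ0=001110 Δ1=001100 | 1Δ
t=4: Δ0=001100 Δ1=001110 Δ2=001111 Δ3=101111 | 3Δ
t=5: Δ0=101111 Δ1=101101 | 1Δ
t=6: Δ0=101101 Δ1=101111 Δ2=101110 Δ3=001110 | 3Δ
t=7: Δ0=001110 Δ1=001100 | 1Δ
t=8: Δ0=001100 Δ1=001110 Δ2=001111 Δ3=101111 | 3Δ
t=9: Δ0=101111 Δ1=101101 | 1Δ
t=10: Δ0=101101 Δ1=101111 Δ2=101110 Δ3=001110 | 3Δ
t=11: Δ0=001110 Δ1=001100 | 1Δ
t=12: Δ0=001100 Δ1=001110 Δ2=001111 Δ3=101111 | 3Δ
t=13: Δ0=101111 Δ1=101101 | 1Δ
t=14: Δ0=101101 Δ1=101111 Δ2=101110 Δ3=001110 | 3Δ

0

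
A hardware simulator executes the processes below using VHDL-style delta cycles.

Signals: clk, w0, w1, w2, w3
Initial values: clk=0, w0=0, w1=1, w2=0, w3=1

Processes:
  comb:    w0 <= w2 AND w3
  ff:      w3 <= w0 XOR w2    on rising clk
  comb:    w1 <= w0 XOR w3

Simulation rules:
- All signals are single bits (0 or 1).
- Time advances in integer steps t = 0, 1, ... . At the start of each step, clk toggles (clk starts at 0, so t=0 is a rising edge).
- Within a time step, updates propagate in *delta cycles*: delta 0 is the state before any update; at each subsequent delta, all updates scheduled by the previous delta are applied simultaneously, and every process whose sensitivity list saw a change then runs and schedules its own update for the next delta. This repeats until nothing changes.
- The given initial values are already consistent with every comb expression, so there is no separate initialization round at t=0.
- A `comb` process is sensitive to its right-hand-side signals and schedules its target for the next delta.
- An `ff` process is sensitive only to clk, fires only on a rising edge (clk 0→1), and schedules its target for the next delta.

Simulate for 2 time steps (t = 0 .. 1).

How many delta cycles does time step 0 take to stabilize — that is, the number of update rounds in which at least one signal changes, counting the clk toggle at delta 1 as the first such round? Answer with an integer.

3

[bits: clk,w0,w1,w2,w3]
t=0: Δ0=00101 Δ1=10101 Δ2=10100 Δ3=10000 | 3Δ
t=1: Δ0=10000 Δ1=00000 | 1Δ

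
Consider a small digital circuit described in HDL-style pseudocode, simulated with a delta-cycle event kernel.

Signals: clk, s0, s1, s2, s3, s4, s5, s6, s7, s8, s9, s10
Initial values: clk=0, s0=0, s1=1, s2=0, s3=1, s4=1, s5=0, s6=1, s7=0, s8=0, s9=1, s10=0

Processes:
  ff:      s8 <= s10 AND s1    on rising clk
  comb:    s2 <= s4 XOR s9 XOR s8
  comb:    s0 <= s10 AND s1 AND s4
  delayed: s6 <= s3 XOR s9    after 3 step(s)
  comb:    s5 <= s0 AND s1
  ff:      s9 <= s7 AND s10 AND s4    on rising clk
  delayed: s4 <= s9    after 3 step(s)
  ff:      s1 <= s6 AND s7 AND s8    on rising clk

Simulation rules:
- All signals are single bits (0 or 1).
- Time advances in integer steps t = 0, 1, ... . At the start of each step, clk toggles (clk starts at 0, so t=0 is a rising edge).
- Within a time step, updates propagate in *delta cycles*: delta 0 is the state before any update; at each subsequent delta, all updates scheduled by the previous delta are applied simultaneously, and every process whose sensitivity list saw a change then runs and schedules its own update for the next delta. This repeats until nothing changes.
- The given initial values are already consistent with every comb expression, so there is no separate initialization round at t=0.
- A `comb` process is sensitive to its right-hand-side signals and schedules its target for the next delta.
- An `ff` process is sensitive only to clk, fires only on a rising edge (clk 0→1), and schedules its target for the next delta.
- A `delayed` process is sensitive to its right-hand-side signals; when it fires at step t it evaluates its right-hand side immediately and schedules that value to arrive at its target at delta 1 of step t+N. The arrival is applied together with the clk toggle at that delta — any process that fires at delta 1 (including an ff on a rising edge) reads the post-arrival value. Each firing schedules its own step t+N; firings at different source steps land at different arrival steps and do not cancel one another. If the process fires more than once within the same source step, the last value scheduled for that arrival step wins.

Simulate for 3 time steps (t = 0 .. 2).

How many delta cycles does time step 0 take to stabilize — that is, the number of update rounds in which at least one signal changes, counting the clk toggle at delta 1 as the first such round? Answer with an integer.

3

[bits: s0,s8,s3,s5,s4,s7,s10,s2,s9,s1,s6,clk]
t=0: Δ0=001010001110 Δ1=001010001111 Δ2=001010000011 Δ3=001010010011 | 3Δ
t=1: Δ0=001010010011 Δ1=001010010010 | 1Δ
t=2: Δ0=001010010010 Δ1=001010010011 | 1Δ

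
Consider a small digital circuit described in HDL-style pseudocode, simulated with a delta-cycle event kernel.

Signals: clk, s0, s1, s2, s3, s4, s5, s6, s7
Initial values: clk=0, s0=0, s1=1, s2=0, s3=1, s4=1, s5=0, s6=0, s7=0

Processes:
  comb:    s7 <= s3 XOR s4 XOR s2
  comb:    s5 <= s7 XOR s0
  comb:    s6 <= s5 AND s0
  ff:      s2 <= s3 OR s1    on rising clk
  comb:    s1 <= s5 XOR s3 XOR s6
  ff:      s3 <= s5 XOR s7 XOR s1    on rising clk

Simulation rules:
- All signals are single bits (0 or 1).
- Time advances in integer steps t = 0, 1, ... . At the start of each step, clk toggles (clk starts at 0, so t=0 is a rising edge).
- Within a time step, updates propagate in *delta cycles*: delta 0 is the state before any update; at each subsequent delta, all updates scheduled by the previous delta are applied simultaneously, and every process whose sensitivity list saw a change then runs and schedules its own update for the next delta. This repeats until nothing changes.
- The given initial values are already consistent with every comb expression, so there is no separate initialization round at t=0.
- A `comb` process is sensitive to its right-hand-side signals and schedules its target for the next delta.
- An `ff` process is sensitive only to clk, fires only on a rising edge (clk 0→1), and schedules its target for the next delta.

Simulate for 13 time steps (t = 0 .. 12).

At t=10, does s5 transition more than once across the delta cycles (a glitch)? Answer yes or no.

no

t0.Δ0 clk=0 s2=0 s5=0 s6=0 s0=0 s1=1 s3=1 s4=1 s7=0
t0.Δ1 clk=1 s2=0 s5=0 s6=0 s0=0 s1=1 s3=1 s4=1 s7=0
t0.Δ2 clk=1 s2=1 s5=0 s6=0 s0=0 s1=1 s3=1 s4=1 s7=0
t0.Δ3 clk=1 s2=1 s5=0 s6=0 s0=0 s1=1 s3=1 s4=1 s7=1
t0.Δ4 clk=1 s2=1 s5=1 s6=0 s0=0 s1=1 s3=1 s4=1 s7=1
t0.Δ5 clk=1 s2=1 s5=1 s6=0 s0=0 s1=0 s3=1 s4=1 s7=1
t1.Δ0 clk=1 s2=1 s5=1 s6=0 s0=0 s1=0 s3=1 s4=1 s7=1
t1.Δ1 clk=0 s2=1 s5=1 s6=0 s0=0 s1=0 s3=1 s4=1 s7=1
t2.Δ0 clk=0 s2=1 s5=1 s6=0 s0=0 s1=0 s3=1 s4=1 s7=1
t2.Δ1 clk=1 s2=1 s5=1 s6=0 s0=0 s1=0 s3=1 s4=1 s7=1
t2.Δ2 clk=1 s2=1 s5=1 s6=0 s0=0 s1=0 s3=0 s4=1 s7=1
t2.Δ3 clk=1 s2=1 s5=1 s6=0 s0=0 s1=1 s3=0 s4=1 s7=0
t2.Δ4 clk=1 s2=1 s5=0 s6=0 s0=0 s1=1 s3=0 s4=1 s7=0
t2.Δ5 clk=1 s2=1 s5=0 s6=0 s0=0 s1=0 s3=0 s4=1 s7=0
t3.Δ0 clk=1 s2=1 s5=0 s6=0 s0=0 s1=0 s3=0 s4=1 s7=0
t3.Δ1 clk=0 s2=1 s5=0 s6=0 s0=0 s1=0 s3=0 s4=1 s7=0
t4.Δ0 clk=0 s2=1 s5=0 s6=0 s0=0 s1=0 s3=0 s4=1 s7=0
t4.Δ1 clk=1 s2=1 s5=0 s6=0 s0=0 s1=0 s3=0 s4=1 s7=0
t4.Δ2 clk=1 s2=0 s5=0 s6=0 s0=0 s1=0 s3=0 s4=1 s7=0
t4.Δ3 clk=1 s2=0 s5=0 s6=0 s0=0 s1=0 s3=0 s4=1 s7=1
t4.Δ4 clk=1 s2=0 s5=1 s6=0 s0=0 s1=0 s3=0 s4=1 s7=1
t4.Δ5 clk=1 s2=0 s5=1 s6=0 s0=0 s1=1 s3=0 s4=1 s7=1
t5.Δ0 clk=1 s2=0 s5=1 s6=0 s0=0 s1=1 s3=0 s4=1 s7=1
t5.Δ1 clk=0 s2=0 s5=1 s6=0 s0=0 s1=1 s3=0 s4=1 s7=1
t6.Δ0 clk=0 s2=0 s5=1 s6=0 s0=0 s1=1 s3=0 s4=1 s7=1
t6.Δ1 clk=1 s2=0 s5=1 s6=0 s0=0 s1=1 s3=0 s4=1 s7=1
t6.Δ2 clk=1 s2=1 s5=1 s6=0 s0=0 s1=1 s3=1 s4=1 s7=1
t6.Δ3 clk=1 s2=1 s5=1 s6=0 s0=0 s1=0 s3=1 s4=1 s7=1
t7.Δ0 clk=1 s2=1 s5=1 s6=0 s0=0 s1=0 s3=1 s4=1 s7=1
t7.Δ1 clk=0 s2=1 s5=1 s6=0 s0=0 s1=0 s3=1 s4=1 s7=1
t8.Δ0 clk=0 s2=1 s5=1 s6=0 s0=0 s1=0 s3=1 s4=1 s7=1
t8.Δ1 clk=1 s2=1 s5=1 s6=0 s0=0 s1=0 s3=1 s4=1 s7=1
t8.Δ2 clk=1 s2=1 s5=1 s6=0 s0=0 s1=0 s3=0 s4=1 s7=1
t8.Δ3 clk=1 s2=1 s5=1 s6=0 s0=0 s1=1 s3=0 s4=1 s7=0
t8.Δ4 clk=1 s2=1 s5=0 s6=0 s0=0 s1=1 s3=0 s4=1 s7=0
t8.Δ5 clk=1 s2=1 s5=0 s6=0 s0=0 s1=0 s3=0 s4=1 s7=0
t9.Δ0 clk=1 s2=1 s5=0 s6=0 s0=0 s1=0 s3=0 s4=1 s7=0
t9.Δ1 clk=0 s2=1 s5=0 s6=0 s0=0 s1=0 s3=0 s4=1 s7=0
t10.Δ0 clk=0 s2=1 s5=0 s6=0 s0=0 s1=0 s3=0 s4=1 s7=0
t10.Δ1 clk=1 s2=1 s5=0 s6=0 s0=0 s1=0 s3=0 s4=1 s7=0
t10.Δ2 clk=1 s2=0 s5=0 s6=0 s0=0 s1=0 s3=0 s4=1 s7=0
t10.Δ3 clk=1 s2=0 s5=0 s6=0 s0=0 s1=0 s3=0 s4=1 s7=1
t10.Δ4 clk=1 s2=0 s5=1 s6=0 s0=0 s1=0 s3=0 s4=1 s7=1
t10.Δ5 clk=1 s2=0 s5=1 s6=0 s0=0 s1=1 s3=0 s4=1 s7=1
t11.Δ0 clk=1 s2=0 s5=1 s6=0 s0=0 s1=1 s3=0 s4=1 s7=1
t11.Δ1 clk=0 s2=0 s5=1 s6=0 s0=0 s1=1 s3=0 s4=1 s7=1
t12.Δ0 clk=0 s2=0 s5=1 s6=0 s0=0 s1=1 s3=0 s4=1 s7=1
t12.Δ1 clk=1 s2=0 s5=1 s6=0 s0=0 s1=1 s3=0 s4=1 s7=1
t12.Δ2 clk=1 s2=1 s5=1 s6=0 s0=0 s1=1 s3=1 s4=1 s7=1
t12.Δ3 clk=1 s2=1 s5=1 s6=0 s0=0 s1=0 s3=1 s4=1 s7=1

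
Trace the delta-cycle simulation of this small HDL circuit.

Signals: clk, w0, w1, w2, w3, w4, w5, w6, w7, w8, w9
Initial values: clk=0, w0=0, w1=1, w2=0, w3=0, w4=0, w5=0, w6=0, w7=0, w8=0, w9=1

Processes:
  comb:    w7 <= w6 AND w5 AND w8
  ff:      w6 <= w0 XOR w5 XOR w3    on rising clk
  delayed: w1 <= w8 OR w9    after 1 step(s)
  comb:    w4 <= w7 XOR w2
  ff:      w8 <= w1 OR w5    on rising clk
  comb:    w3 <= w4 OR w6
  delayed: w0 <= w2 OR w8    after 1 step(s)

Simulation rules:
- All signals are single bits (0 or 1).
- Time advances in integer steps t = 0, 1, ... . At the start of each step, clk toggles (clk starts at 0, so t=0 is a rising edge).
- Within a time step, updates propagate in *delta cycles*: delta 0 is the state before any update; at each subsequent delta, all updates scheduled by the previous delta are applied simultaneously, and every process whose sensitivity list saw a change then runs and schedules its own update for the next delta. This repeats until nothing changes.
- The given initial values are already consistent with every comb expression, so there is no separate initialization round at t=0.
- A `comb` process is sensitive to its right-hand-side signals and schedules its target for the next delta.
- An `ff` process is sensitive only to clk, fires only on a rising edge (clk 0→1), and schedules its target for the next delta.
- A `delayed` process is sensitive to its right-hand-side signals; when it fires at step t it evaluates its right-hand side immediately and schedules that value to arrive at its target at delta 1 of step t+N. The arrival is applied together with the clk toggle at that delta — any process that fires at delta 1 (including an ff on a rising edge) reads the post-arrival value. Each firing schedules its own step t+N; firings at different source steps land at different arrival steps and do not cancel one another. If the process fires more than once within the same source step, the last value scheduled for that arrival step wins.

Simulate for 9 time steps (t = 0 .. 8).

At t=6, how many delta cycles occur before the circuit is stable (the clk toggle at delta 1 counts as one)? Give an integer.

t0.Δ0 w5=0 w4=0 w1=1 w2=0 w9=1 w0=0 w7=0 clk=0 w8=0 w6=0 w3=0
t0.Δ1 w5=0 w4=0 w1=1 w2=0 w9=1 w0=0 w7=0 clk=1 w8=0 w6=0 w3=0
t0.Δ2 w5=0 w4=0 w1=1 w2=0 w9=1 w0=0 w7=0 clk=1 w8=1 w6=0 w3=0
t1.Δ0 w5=0 w4=0 w1=1 w2=0 w9=1 w0=0 w7=0 clk=1 w8=1 w6=0 w3=0
t1.Δ1 w5=0 w4=0 w1=1 w2=0 w9=1 w0=1 w7=0 clk=0 w8=1 w6=0 w3=0
t2.Δ0 w5=0 w4=0 w1=1 w2=0 w9=1 w0=1 w7=0 clk=0 w8=1 w6=0 w3=0
t2.Δ1 w5=0 w4=0 w1=1 w2=0 w9=1 w0=1 w7=0 clk=1 w8=1 w6=0 w3=0
t2.Δ2 w5=0 w4=0 w1=1 w2=0 w9=1 w0=1 w7=0 clk=1 w8=1 w6=1 w3=0
t2.Δ3 w5=0 w4=0 w1=1 w2=0 w9=1 w0=1 w7=0 clk=1 w8=1 w6=1 w3=1
t3.Δ0 w5=0 w4=0 w1=1 w2=0 w9=1 w0=1 w7=0 clk=1 w8=1 w6=1 w3=1
t3.Δ1 w5=0 w4=0 w1=1 w2=0 w9=1 w0=1 w7=0 clk=0 w8=1 w6=1 w3=1
t4.Δ0 w5=0 w4=0 w1=1 w2=0 w9=1 w0=1 w7=0 clk=0 w8=1 w6=1 w3=1
t4.Δ1 w5=0 w4=0 w1=1 w2=0 w9=1 w0=1 w7=0 clk=1 w8=1 w6=1 w3=1
t4.Δ2 w5=0 w4=0 w1=1 w2=0 w9=1 w0=1 w7=0 clk=1 w8=1 w6=0 w3=1
t4.Δ3 w5=0 w4=0 w1=1 w2=0 w9=1 w0=1 w7=0 clk=1 w8=1 w6=0 w3=0
t5.Δ0 w5=0 w4=0 w1=1 w2=0 w9=1 w0=1 w7=0 clk=1 w8=1 w6=0 w3=0
t5.Δ1 w5=0 w4=0 w1=1 w2=0 w9=1 w0=1 w7=0 clk=0 w8=1 w6=0 w3=0
t6.Δ0 w5=0 w4=0 w1=1 w2=0 w9=1 w0=1 w7=0 clk=0 w8=1 w6=0 w3=0
t6.Δ1 w5=0 w4=0 w1=1 w2=0 w9=1 w0=1 w7=0 clk=1 w8=1 w6=0 w3=0
t6.Δ2 w5=0 w4=0 w1=1 w2=0 w9=1 w0=1 w7=0 clk=1 w8=1 w6=1 w3=0
t6.Δ3 w5=0 w4=0 w1=1 w2=0 w9=1 w0=1 w7=0 clk=1 w8=1 w6=1 w3=1
t7.Δ0 w5=0 w4=0 w1=1 w2=0 w9=1 w0=1 w7=0 clk=1 w8=1 w6=1 w3=1
t7.Δ1 w5=0 w4=0 w1=1 w2=0 w9=1 w0=1 w7=0 clk=0 w8=1 w6=1 w3=1
t8.Δ0 w5=0 w4=0 w1=1 w2=0 w9=1 w0=1 w7=0 clk=0 w8=1 w6=1 w3=1
t8.Δ1 w5=0 w4=0 w1=1 w2=0 w9=1 w0=1 w7=0 clk=1 w8=1 w6=1 w3=1
t8.Δ2 w5=0 w4=0 w1=1 w2=0 w9=1 w0=1 w7=0 clk=1 w8=1 w6=0 w3=1
t8.Δ3 w5=0 w4=0 w1=1 w2=0 w9=1 w0=1 w7=0 clk=1 w8=1 w6=0 w3=0

3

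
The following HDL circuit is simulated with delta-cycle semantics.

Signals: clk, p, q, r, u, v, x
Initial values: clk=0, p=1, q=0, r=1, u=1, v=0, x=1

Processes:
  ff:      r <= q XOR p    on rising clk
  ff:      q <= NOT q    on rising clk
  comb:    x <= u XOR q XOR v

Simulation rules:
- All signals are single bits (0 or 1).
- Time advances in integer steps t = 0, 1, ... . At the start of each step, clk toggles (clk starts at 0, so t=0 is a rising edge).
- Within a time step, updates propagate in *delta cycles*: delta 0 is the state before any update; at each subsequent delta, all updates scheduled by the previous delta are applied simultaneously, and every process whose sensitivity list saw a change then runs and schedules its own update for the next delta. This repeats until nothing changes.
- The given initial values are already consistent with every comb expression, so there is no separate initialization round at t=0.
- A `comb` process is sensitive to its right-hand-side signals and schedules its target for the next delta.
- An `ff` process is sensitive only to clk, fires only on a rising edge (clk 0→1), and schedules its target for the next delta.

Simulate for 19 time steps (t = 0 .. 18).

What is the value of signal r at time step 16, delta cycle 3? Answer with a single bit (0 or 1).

1

t=0 Δ0: x=1 u=1 v=0 clk=0 r=1 q=0 p=1
  Δ1: clk:0→1
  Δ2: q:0→1
  Δ3: x:1→0
  (3Δ to stable)
t=1 Δ0: x=0 u=1 v=0 clk=1 r=1 q=1 p=1
  Δ1: clk:1→0
  (1Δ to stable)
t=2 Δ0: x=0 u=1 v=0 clk=0 r=1 q=1 p=1
  Δ1: clk:0→1
  Δ2: r:1→0, q:1→0
  Δ3: x:0→1
  (3Δ to stable)
t=3 Δ0: x=1 u=1 v=0 clk=1 r=0 q=0 p=1
  Δ1: clk:1→0
  (1Δ to stable)
t=4 Δ0: x=1 u=1 v=0 clk=0 r=0 q=0 p=1
  Δ1: clk:0→1
  Δ2: r:0→1, q:0→1
  Δ3: x:1→0
  (3Δ to stable)
t=5 Δ0: x=0 u=1 v=0 clk=1 r=1 q=1 p=1
  Δ1: clk:1→0
  (1Δ to stable)
t=6 Δ0: x=0 u=1 v=0 clk=0 r=1 q=1 p=1
  Δ1: clk:0→1
  Δ2: r:1→0, q:1→0
  Δ3: x:0→1
  (3Δ to stable)
t=7 Δ0: x=1 u=1 v=0 clk=1 r=0 q=0 p=1
  Δ1: clk:1→0
  (1Δ to stable)
t=8 Δ0: x=1 u=1 v=0 clk=0 r=0 q=0 p=1
  Δ1: clk:0→1
  Δ2: r:0→1, q:0→1
  Δ3: x:1→0
  (3Δ to stable)
t=9 Δ0: x=0 u=1 v=0 clk=1 r=1 q=1 p=1
  Δ1: clk:1→0
  (1Δ to stable)
t=10 Δ0: x=0 u=1 v=0 clk=0 r=1 q=1 p=1
  Δ1: clk:0→1
  Δ2: r:1→0, q:1→0
  Δ3: x:0→1
  (3Δ to stable)
t=11 Δ0: x=1 u=1 v=0 clk=1 r=0 q=0 p=1
  Δ1: clk:1→0
  (1Δ to stable)
t=12 Δ0: x=1 u=1 v=0 clk=0 r=0 q=0 p=1
  Δ1: clk:0→1
  Δ2: r:0→1, q:0→1
  Δ3: x:1→0
  (3Δ to stable)
t=13 Δ0: x=0 u=1 v=0 clk=1 r=1 q=1 p=1
  Δ1: clk:1→0
  (1Δ to stable)
t=14 Δ0: x=0 u=1 v=0 clk=0 r=1 q=1 p=1
  Δ1: clk:0→1
  Δ2: r:1→0, q:1→0
  Δ3: x:0→1
  (3Δ to stable)
t=15 Δ0: x=1 u=1 v=0 clk=1 r=0 q=0 p=1
  Δ1: clk:1→0
  (1Δ to stable)
t=16 Δ0: x=1 u=1 v=0 clk=0 r=0 q=0 p=1
  Δ1: clk:0→1
  Δ2: r:0→1, q:0→1
  Δ3: x:1→0
  (3Δ to stable)
t=17 Δ0: x=0 u=1 v=0 clk=1 r=1 q=1 p=1
  Δ1: clk:1→0
  (1Δ to stable)
t=18 Δ0: x=0 u=1 v=0 clk=0 r=1 q=1 p=1
  Δ1: clk:0→1
  Δ2: r:1→0, q:1→0
  Δ3: x:0→1
  (3Δ to stable)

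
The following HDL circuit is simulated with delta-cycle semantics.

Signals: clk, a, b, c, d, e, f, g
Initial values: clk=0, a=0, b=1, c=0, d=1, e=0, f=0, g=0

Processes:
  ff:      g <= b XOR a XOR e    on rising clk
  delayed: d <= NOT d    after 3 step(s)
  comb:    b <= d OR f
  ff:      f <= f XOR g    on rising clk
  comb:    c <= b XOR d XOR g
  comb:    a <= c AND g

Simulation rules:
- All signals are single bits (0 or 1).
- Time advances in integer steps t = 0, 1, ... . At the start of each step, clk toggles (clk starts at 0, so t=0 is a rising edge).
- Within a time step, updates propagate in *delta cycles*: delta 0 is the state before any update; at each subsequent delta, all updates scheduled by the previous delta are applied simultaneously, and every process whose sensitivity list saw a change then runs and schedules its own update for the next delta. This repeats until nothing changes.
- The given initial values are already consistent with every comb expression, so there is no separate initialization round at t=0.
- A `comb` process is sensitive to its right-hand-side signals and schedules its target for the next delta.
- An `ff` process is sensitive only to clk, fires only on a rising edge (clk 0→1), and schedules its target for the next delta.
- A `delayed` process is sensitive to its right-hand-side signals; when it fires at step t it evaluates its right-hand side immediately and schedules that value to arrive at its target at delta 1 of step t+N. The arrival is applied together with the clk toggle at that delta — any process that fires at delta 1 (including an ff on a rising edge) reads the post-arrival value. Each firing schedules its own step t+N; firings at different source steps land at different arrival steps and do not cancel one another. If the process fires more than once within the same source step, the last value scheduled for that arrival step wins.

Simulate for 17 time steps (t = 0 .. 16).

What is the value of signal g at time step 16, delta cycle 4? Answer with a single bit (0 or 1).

t0.Δ0 f=0 clk=0 e=0 b=1 c=0 g=0 d=1 a=0
t0.Δ1 f=0 clk=1 e=0 b=1 c=0 g=0 d=1 a=0
t0.Δ2 f=0 clk=1 e=0 b=1 c=0 g=1 d=1 a=0
t0.Δ3 f=0 clk=1 e=0 b=1 c=1 g=1 d=1 a=0
t0.Δ4 f=0 clk=1 e=0 b=1 c=1 g=1 d=1 a=1
t1.Δ0 f=0 clk=1 e=0 b=1 c=1 g=1 d=1 a=1
t1.Δ1 f=0 clk=0 e=0 b=1 c=1 g=1 d=1 a=1
t2.Δ0 f=0 clk=0 e=0 b=1 c=1 g=1 d=1 a=1
t2.Δ1 f=0 clk=1 e=0 b=1 c=1 g=1 d=1 a=1
t2.Δ2 f=1 clk=1 e=0 b=1 c=1 g=0 d=1 a=1
t2.Δ3 f=1 clk=1 e=0 b=1 c=0 g=0 d=1 a=0
t3.Δ0 f=1 clk=1 e=0 b=1 c=0 g=0 d=1 a=0
t3.Δ1 f=1 clk=0 e=0 b=1 c=0 g=0 d=1 a=0
t4.Δ0 f=1 clk=0 e=0 b=1 c=0 g=0 d=1 a=0
t4.Δ1 f=1 clk=1 e=0 b=1 c=0 g=0 d=1 a=0
t4.Δ2 f=1 clk=1 e=0 b=1 c=0 g=1 d=1 a=0
t4.Δ3 f=1 clk=1 e=0 b=1 c=1 g=1 d=1 a=0
t4.Δ4 f=1 clk=1 e=0 b=1 c=1 g=1 d=1 a=1
t5.Δ0 f=1 clk=1 e=0 b=1 c=1 g=1 d=1 a=1
t5.Δ1 f=1 clk=0 e=0 b=1 c=1 g=1 d=1 a=1
t6.Δ0 f=1 clk=0 e=0 b=1 c=1 g=1 d=1 a=1
t6.Δ1 f=1 clk=1 e=0 b=1 c=1 g=1 d=1 a=1
t6.Δ2 f=0 clk=1 e=0 b=1 c=1 g=0 d=1 a=1
t6.Δ3 f=0 clk=1 e=0 b=1 c=0 g=0 d=1 a=0
t7.Δ0 f=0 clk=1 e=0 b=1 c=0 g=0 d=1 a=0
t7.Δ1 f=0 clk=0 e=0 b=1 c=0 g=0 d=1 a=0
t8.Δ0 f=0 clk=0 e=0 b=1 c=0 g=0 d=1 a=0
t8.Δ1 f=0 clk=1 e=0 b=1 c=0 g=0 d=1 a=0
t8.Δ2 f=0 clk=1 e=0 b=1 c=0 g=1 d=1 a=0
t8.Δ3 f=0 clk=1 e=0 b=1 c=1 g=1 d=1 a=0
t8.Δ4 f=0 clk=1 e=0 b=1 c=1 g=1 d=1 a=1
t9.Δ0 f=0 clk=1 e=0 b=1 c=1 g=1 d=1 a=1
t9.Δ1 f=0 clk=0 e=0 b=1 c=1 g=1 d=1 a=1
t10.Δ0 f=0 clk=0 e=0 b=1 c=1 g=1 d=1 a=1
t10.Δ1 f=0 clk=1 e=0 b=1 c=1 g=1 d=1 a=1
t10.Δ2 f=1 clk=1 e=0 b=1 c=1 g=0 d=1 a=1
t10.Δ3 f=1 clk=1 e=0 b=1 c=0 g=0 d=1 a=0
t11.Δ0 f=1 clk=1 e=0 b=1 c=0 g=0 d=1 a=0
t11.Δ1 f=1 clk=0 e=0 b=1 c=0 g=0 d=1 a=0
t12.Δ0 f=1 clk=0 e=0 b=1 c=0 g=0 d=1 a=0
t12.Δ1 f=1 clk=1 e=0 b=1 c=0 g=0 d=1 a=0
t12.Δ2 f=1 clk=1 e=0 b=1 c=0 g=1 d=1 a=0
t12.Δ3 f=1 clk=1 e=0 b=1 c=1 g=1 d=1 a=0
t12.Δ4 f=1 clk=1 e=0 b=1 c=1 g=1 d=1 a=1
t13.Δ0 f=1 clk=1 e=0 b=1 c=1 g=1 d=1 a=1
t13.Δ1 f=1 clk=0 e=0 b=1 c=1 g=1 d=1 a=1
t14.Δ0 f=1 clk=0 e=0 b=1 c=1 g=1 d=1 a=1
t14.Δ1 f=1 clk=1 e=0 b=1 c=1 g=1 d=1 a=1
t14.Δ2 f=0 clk=1 e=0 b=1 c=1 g=0 d=1 a=1
t14.Δ3 f=0 clk=1 e=0 b=1 c=0 g=0 d=1 a=0
t15.Δ0 f=0 clk=1 e=0 b=1 c=0 g=0 d=1 a=0
t15.Δ1 f=0 clk=0 e=0 b=1 c=0 g=0 d=1 a=0
t16.Δ0 f=0 clk=0 e=0 b=1 c=0 g=0 d=1 a=0
t16.Δ1 f=0 clk=1 e=0 b=1 c=0 g=0 d=1 a=0
t16.Δ2 f=0 clk=1 e=0 b=1 c=0 g=1 d=1 a=0
t16.Δ3 f=0 clk=1 e=0 b=1 c=1 g=1 d=1 a=0
t16.Δ4 f=0 clk=1 e=0 b=1 c=1 g=1 d=1 a=1

1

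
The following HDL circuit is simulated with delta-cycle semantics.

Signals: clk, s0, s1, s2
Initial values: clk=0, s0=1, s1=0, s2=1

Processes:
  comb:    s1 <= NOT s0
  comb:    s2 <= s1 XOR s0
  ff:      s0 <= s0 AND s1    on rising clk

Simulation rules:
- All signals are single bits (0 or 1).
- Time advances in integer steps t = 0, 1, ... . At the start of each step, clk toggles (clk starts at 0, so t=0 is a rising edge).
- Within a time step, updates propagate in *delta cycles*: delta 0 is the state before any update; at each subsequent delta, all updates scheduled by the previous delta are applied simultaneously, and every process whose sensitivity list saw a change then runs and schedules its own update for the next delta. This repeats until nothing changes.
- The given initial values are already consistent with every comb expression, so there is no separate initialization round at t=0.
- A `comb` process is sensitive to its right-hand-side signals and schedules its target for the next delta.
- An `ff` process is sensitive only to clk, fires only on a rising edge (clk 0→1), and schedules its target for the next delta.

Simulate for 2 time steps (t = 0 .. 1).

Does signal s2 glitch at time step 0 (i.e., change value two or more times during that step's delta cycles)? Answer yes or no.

[bits: s0,s2,clk,s1]
t=0: Δ0=1100 Δ1=1110 Δ2=0110 Δ3=0011 Δ4=0111 | 4Δ
t=1: Δ0=0111 Δ1=0101 | 1Δ

yes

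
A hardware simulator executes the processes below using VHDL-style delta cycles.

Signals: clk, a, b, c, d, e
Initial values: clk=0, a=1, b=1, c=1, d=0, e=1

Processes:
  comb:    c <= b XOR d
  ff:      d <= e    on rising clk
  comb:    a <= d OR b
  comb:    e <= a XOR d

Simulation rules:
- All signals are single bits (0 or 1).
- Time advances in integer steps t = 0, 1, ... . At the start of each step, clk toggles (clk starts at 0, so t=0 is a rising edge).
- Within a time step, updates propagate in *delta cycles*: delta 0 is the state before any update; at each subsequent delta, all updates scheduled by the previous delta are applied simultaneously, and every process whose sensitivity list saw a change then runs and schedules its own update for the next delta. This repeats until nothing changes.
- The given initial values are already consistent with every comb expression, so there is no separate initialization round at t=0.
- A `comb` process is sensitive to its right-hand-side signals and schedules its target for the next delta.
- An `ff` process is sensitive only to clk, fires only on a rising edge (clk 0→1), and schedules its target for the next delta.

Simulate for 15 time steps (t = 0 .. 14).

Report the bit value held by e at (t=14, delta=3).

t0.Δ0 e=1 b=1 clk=0 d=0 c=1 a=1
t0.Δ1 e=1 b=1 clk=1 d=0 c=1 a=1
t0.Δ2 e=1 b=1 clk=1 d=1 c=1 a=1
t0.Δ3 e=0 b=1 clk=1 d=1 c=0 a=1
t1.Δ0 e=0 b=1 clk=1 d=1 c=0 a=1
t1.Δ1 e=0 b=1 clk=0 d=1 c=0 a=1
t2.Δ0 e=0 b=1 clk=0 d=1 c=0 a=1
t2.Δ1 e=0 b=1 clk=1 d=1 c=0 a=1
t2.Δ2 e=0 b=1 clk=1 d=0 c=0 a=1
t2.Δ3 e=1 b=1 clk=1 d=0 c=1 a=1
t3.Δ0 e=1 b=1 clk=1 d=0 c=1 a=1
t3.Δ1 e=1 b=1 clk=0 d=0 c=1 a=1
t4.Δ0 e=1 b=1 clk=0 d=0 c=1 a=1
t4.Δ1 e=1 b=1 clk=1 d=0 c=1 a=1
t4.Δ2 e=1 b=1 clk=1 d=1 c=1 a=1
t4.Δ3 e=0 b=1 clk=1 d=1 c=0 a=1
t5.Δ0 e=0 b=1 clk=1 d=1 c=0 a=1
t5.Δ1 e=0 b=1 clk=0 d=1 c=0 a=1
t6.Δ0 e=0 b=1 clk=0 d=1 c=0 a=1
t6.Δ1 e=0 b=1 clk=1 d=1 c=0 a=1
t6.Δ2 e=0 b=1 clk=1 d=0 c=0 a=1
t6.Δ3 e=1 b=1 clk=1 d=0 c=1 a=1
t7.Δ0 e=1 b=1 clk=1 d=0 c=1 a=1
t7.Δ1 e=1 b=1 clk=0 d=0 c=1 a=1
t8.Δ0 e=1 b=1 clk=0 d=0 c=1 a=1
t8.Δ1 e=1 b=1 clk=1 d=0 c=1 a=1
t8.Δ2 e=1 b=1 clk=1 d=1 c=1 a=1
t8.Δ3 e=0 b=1 clk=1 d=1 c=0 a=1
t9.Δ0 e=0 b=1 clk=1 d=1 c=0 a=1
t9.Δ1 e=0 b=1 clk=0 d=1 c=0 a=1
t10.Δ0 e=0 b=1 clk=0 d=1 c=0 a=1
t10.Δ1 e=0 b=1 clk=1 d=1 c=0 a=1
t10.Δ2 e=0 b=1 clk=1 d=0 c=0 a=1
t10.Δ3 e=1 b=1 clk=1 d=0 c=1 a=1
t11.Δ0 e=1 b=1 clk=1 d=0 c=1 a=1
t11.Δ1 e=1 b=1 clk=0 d=0 c=1 a=1
t12.Δ0 e=1 b=1 clk=0 d=0 c=1 a=1
t12.Δ1 e=1 b=1 clk=1 d=0 c=1 a=1
t12.Δ2 e=1 b=1 clk=1 d=1 c=1 a=1
t12.Δ3 e=0 b=1 clk=1 d=1 c=0 a=1
t13.Δ0 e=0 b=1 clk=1 d=1 c=0 a=1
t13.Δ1 e=0 b=1 clk=0 d=1 c=0 a=1
t14.Δ0 e=0 b=1 clk=0 d=1 c=0 a=1
t14.Δ1 e=0 b=1 clk=1 d=1 c=0 a=1
t14.Δ2 e=0 b=1 clk=1 d=0 c=0 a=1
t14.Δ3 e=1 b=1 clk=1 d=0 c=1 a=1

1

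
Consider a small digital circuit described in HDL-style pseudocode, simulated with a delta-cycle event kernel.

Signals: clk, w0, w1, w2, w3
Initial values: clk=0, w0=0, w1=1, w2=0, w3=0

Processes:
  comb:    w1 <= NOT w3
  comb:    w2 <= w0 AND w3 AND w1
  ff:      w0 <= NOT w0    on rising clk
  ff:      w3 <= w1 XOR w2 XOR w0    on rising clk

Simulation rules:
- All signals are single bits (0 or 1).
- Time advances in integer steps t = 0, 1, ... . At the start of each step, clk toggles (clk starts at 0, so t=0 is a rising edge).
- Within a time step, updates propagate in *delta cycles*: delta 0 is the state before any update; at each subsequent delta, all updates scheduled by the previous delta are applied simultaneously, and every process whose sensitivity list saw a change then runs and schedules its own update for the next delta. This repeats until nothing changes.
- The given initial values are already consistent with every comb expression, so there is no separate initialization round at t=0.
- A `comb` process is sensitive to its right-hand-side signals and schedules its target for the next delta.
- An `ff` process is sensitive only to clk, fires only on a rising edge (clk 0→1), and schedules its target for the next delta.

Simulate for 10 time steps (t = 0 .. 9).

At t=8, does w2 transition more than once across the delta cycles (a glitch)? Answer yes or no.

yes

t0.Δ0 w3=0 w0=0 clk=0 w1=1 w2=0
t0.Δ1 w3=0 w0=0 clk=1 w1=1 w2=0
t0.Δ2 w3=1 w0=1 clk=1 w1=1 w2=0
t0.Δ3 w3=1 w0=1 clk=1 w1=0 w2=1
t0.Δ4 w3=1 w0=1 clk=1 w1=0 w2=0
t1.Δ0 w3=1 w0=1 clk=1 w1=0 w2=0
t1.Δ1 w3=1 w0=1 clk=0 w1=0 w2=0
t2.Δ0 w3=1 w0=1 clk=0 w1=0 w2=0
t2.Δ1 w3=1 w0=1 clk=1 w1=0 w2=0
t2.Δ2 w3=1 w0=0 clk=1 w1=0 w2=0
t3.Δ0 w3=1 w0=0 clk=1 w1=0 w2=0
t3.Δ1 w3=1 w0=0 clk=0 w1=0 w2=0
t4.Δ0 w3=1 w0=0 clk=0 w1=0 w2=0
t4.Δ1 w3=1 w0=0 clk=1 w1=0 w2=0
t4.Δ2 w3=0 w0=1 clk=1 w1=0 w2=0
t4.Δ3 w3=0 w0=1 clk=1 w1=1 w2=0
t5.Δ0 w3=0 w0=1 clk=1 w1=1 w2=0
t5.Δ1 w3=0 w0=1 clk=0 w1=1 w2=0
t6.Δ0 w3=0 w0=1 clk=0 w1=1 w2=0
t6.Δ1 w3=0 w0=1 clk=1 w1=1 w2=0
t6.Δ2 w3=0 w0=0 clk=1 w1=1 w2=0
t7.Δ0 w3=0 w0=0 clk=1 w1=1 w2=0
t7.Δ1 w3=0 w0=0 clk=0 w1=1 w2=0
t8.Δ0 w3=0 w0=0 clk=0 w1=1 w2=0
t8.Δ1 w3=0 w0=0 clk=1 w1=1 w2=0
t8.Δ2 w3=1 w0=1 clk=1 w1=1 w2=0
t8.Δ3 w3=1 w0=1 clk=1 w1=0 w2=1
t8.Δ4 w3=1 w0=1 clk=1 w1=0 w2=0
t9.Δ0 w3=1 w0=1 clk=1 w1=0 w2=0
t9.Δ1 w3=1 w0=1 clk=0 w1=0 w2=0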